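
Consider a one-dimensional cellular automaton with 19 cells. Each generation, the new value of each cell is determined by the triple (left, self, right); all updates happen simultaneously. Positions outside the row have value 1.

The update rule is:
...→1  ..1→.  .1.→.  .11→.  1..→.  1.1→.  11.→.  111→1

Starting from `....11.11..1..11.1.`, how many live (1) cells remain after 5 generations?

generation 1: .11................
generation 2: ....11111111111111.
generation 3: .11..111111111111..
generation 4: ......1111111111...
generation 5: .1111..11111111..1.
count of 1: 13

13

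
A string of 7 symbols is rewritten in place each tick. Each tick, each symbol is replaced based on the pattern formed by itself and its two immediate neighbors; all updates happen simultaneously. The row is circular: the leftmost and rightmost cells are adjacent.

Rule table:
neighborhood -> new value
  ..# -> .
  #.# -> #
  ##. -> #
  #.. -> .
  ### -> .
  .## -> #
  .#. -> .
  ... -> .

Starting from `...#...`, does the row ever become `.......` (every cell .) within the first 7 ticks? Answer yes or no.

yes

.......
all cells are . at tick 1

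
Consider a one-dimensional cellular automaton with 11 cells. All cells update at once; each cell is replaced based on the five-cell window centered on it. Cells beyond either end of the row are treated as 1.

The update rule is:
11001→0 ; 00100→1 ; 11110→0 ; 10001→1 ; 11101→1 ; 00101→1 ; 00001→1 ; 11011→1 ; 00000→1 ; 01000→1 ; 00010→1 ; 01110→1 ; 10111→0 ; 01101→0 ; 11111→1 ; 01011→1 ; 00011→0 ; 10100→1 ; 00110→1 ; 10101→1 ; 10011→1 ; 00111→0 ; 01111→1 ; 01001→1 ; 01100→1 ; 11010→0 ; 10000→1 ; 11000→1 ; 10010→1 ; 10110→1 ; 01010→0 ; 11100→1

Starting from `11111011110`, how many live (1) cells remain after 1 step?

11101101011
count of 1: 8

8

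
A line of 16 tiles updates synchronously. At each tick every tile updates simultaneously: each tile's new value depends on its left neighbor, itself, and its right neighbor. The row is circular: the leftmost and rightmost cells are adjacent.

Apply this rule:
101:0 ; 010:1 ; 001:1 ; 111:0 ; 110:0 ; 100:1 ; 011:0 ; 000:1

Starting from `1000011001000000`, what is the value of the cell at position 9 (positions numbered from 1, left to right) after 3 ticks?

1

tick 1: 1111100111111111
tick 2: 0000011000000000
tick 3: 1111100111111111
position 9 holds 1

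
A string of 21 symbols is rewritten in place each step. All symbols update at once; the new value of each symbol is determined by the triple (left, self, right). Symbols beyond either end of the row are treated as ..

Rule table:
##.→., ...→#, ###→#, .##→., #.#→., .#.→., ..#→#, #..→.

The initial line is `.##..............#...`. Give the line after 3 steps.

#...#############..##
..##.###########..#..
##....#########..#..#

##....#########..#..#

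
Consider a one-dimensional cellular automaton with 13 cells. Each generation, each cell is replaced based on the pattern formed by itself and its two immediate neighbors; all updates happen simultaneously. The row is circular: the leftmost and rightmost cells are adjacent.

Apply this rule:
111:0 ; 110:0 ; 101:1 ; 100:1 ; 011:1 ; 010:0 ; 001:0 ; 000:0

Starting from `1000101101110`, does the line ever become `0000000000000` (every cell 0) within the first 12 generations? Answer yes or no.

generation 1: 0100011011001
generation 2: 1010010110100
generation 3: 0101001101010
generation 4: 0010101010101
generation 5: 1001010101010
generation 6: 0100101010101
generation 7: 1010010101010
generation 8: 0101001010101
generation 9: 1010100101010
generation 10: 0101010010101
generation 11: 1010101001010
generation 12: 0101010100101
generation 12 is 0101010100101, still not uniform 0

no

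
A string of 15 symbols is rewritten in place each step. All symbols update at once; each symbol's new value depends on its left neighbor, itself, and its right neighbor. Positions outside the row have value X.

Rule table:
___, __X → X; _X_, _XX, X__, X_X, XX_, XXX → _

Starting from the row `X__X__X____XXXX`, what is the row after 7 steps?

_____X__X__XXX_

__X__X__XXX____
_X__X__X____XXX
___X__X__XXX___
_XX__X__X____XX
____X__X__XXX__
_XXX__X__X____X
_____X__X__XXX_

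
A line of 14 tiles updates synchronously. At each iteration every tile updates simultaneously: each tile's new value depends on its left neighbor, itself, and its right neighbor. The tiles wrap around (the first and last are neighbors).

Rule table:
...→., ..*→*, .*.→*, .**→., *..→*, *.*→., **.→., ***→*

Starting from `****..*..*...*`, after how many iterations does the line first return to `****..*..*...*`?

iteration 1: ***.*******.*.
iteration 2: .*...*****..*.
iteration 3: ***.*.***.****
iteration 4: **..*..*...***
iteration 5: *.*******.*.**
iteration 6: ...*****..*..*
iteration 7: *.*.***.******
iteration 8: ..*..*...*****
iteration 9: *******.*.***.
iteration 10: .*****..*..*..
iteration 11: *.***.*******.
iteration 12: *..*...*****..
iteration 13: *****.*.***.**
iteration 14: ****..*..*...*

14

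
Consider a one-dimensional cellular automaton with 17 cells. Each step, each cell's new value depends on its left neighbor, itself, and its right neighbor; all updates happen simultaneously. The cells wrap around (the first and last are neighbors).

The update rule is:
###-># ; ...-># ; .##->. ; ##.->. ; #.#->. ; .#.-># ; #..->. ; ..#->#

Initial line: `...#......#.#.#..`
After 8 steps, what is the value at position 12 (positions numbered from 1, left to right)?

step 1: ####.######.#.#.#
step 2: ###...####..#.#..
step 3: .#..##.##..##.#.#
step 4: .#.#......#...#.#
step 5: .#.#.######.###.#
step 6: .#.#..####...#..#
step 7: .#.#.#.##..###.##
step 8: .#.#.#....#.#....
position 12 holds .

.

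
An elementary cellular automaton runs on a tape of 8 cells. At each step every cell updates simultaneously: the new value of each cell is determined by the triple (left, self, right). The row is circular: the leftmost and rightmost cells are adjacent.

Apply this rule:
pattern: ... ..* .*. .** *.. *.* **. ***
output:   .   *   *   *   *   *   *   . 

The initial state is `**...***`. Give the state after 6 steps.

..***...

step 1: .**.**..
step 2: *******.
step 3: *.....**
step 4: **...**.
step 5: ***.****
step 6: ..***...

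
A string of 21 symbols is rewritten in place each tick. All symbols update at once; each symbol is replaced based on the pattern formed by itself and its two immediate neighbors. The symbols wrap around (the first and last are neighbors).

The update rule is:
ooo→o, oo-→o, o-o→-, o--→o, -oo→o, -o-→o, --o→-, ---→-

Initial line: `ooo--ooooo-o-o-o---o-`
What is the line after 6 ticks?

oooo-ooooo-o-o-ooo-o-

tick 1: oooo-ooooo-o-o-oo--o-
tick 2: oooo-ooooo-o-o-ooo-o-
tick 3: oooo-ooooo-o-o-ooo-o-  (fixed point — unchanged through tick 6)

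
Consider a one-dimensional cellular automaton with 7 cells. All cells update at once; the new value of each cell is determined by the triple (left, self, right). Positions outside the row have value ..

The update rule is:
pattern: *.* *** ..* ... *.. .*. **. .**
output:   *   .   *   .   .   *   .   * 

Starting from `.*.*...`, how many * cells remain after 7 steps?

1

****...
*......
*......  (fixed point — unchanged through step 7)
count of *: 1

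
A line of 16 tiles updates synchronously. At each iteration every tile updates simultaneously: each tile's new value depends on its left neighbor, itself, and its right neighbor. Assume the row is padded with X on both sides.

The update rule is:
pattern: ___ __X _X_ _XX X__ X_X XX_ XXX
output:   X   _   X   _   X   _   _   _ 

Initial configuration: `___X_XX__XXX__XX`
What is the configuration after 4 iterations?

__XXXXXXXXXXXXX_

iteration 1: XX_X___X____X___
iteration 2: ___XXX_XXXX_XXX_
iteration 3: XX______________
iteration 4: __XXXXXXXXXXXXX_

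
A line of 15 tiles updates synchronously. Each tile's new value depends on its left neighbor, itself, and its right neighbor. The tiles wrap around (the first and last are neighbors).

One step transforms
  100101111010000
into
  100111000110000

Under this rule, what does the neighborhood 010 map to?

1

At position 0 the neighborhood is 010; the next row has 1 there.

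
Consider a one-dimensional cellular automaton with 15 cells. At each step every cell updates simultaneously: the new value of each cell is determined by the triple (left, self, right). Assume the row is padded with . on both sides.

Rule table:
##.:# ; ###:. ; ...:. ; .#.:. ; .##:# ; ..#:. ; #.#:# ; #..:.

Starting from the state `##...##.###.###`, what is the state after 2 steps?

##...#..###.##.

##...####.###.#
##...#..###.##.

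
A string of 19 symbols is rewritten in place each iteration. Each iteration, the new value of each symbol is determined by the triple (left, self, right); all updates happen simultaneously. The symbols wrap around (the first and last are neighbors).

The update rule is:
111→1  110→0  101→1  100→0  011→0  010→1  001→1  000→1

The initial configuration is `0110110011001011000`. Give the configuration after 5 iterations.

1001000100011100011
0011011101101001101
0100101010011010011
1101111110100110100
0010111101101001101

0010111101101001101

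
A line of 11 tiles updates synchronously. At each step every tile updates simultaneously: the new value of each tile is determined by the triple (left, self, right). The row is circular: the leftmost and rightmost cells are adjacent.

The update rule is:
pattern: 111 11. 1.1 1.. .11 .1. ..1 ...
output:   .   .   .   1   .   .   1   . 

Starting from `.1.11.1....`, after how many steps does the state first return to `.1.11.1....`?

4

1......1...
.1....1.1.1
..1..1.....
.1.11.1....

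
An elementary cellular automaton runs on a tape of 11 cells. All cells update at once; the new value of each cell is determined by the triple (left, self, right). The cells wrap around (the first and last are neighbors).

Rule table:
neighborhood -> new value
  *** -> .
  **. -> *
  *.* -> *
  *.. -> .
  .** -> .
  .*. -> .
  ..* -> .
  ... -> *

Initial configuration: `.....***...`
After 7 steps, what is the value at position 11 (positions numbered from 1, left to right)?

step 1: ****...*.**
step 2: ...*.*..*..
step 3: **..*.....*
step 4: .*....***..
step 5: ...**...*.*
step 6: .*..*.*..*.
step 7: .....*.....
position 11 holds .

.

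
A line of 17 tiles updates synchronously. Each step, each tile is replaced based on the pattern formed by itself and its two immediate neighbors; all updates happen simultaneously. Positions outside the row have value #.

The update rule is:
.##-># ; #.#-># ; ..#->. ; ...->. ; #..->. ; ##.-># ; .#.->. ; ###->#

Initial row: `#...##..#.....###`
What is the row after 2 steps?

#...##........###

#...##........###
#...##........###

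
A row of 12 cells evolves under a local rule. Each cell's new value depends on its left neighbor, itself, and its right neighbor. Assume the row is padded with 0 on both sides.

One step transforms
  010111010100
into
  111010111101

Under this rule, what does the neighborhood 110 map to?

0

At position 5 the neighborhood is 110; the next row has 0 there.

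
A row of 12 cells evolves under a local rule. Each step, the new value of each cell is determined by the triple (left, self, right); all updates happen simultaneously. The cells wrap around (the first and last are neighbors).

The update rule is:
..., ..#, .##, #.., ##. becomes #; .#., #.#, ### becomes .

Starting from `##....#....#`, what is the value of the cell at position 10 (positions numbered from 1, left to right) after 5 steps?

.#####.#####
.#...#.#...#
..###...###.
###.#####.##
..#.#...#.#.
position 10 holds .

.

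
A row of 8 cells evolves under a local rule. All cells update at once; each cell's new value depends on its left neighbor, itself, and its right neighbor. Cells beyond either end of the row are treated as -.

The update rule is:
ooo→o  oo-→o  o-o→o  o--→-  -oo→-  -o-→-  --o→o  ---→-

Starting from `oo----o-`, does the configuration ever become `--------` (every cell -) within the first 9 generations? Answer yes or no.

-o---o--
o---o---
---o----
--o-----
-o------
o-------
--------
all cells are - at generation 7

yes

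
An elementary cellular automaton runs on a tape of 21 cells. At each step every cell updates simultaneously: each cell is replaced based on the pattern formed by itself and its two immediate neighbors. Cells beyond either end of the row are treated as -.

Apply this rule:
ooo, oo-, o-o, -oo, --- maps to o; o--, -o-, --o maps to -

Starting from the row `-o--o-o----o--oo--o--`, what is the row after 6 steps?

-----o--oo----oo----o
oooo----oo-oo-oo-oo--
oooo-oo-ooooooooooo-o
oooooooooooooooooooo-
oooooooooooooooooooo-  (fixed point — unchanged through step 6)

oooooooooooooooooooo-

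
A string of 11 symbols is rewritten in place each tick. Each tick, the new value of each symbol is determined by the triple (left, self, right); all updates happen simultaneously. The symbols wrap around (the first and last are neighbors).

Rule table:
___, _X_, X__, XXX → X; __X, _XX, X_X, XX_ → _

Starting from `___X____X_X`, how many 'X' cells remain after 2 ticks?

XX_XXXX_X_X
X___XX__X__
count of X: 4

4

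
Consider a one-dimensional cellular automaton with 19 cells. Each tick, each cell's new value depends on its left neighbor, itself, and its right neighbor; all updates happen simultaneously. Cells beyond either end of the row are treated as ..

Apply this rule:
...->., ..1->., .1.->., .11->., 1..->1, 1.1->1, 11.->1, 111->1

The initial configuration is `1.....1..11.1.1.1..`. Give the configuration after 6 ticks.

......1.....1..11.1

.1.....1..11.1.1.1.
..1.....1..11.1.1.1
...1.....1..11.1.1.
....1.....1..11.1.1
.....1.....1..11.1.
......1.....1..11.1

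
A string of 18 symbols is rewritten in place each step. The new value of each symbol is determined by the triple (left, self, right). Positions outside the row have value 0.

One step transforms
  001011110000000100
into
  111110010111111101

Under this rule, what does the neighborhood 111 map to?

At position 5 the neighborhood is 111; the next row has 0 there.

0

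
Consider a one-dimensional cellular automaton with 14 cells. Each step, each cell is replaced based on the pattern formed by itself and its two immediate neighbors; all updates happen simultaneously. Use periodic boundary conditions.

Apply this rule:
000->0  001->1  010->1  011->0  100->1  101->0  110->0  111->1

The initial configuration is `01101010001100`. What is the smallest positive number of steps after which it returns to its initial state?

10001011010010
11011000011110
00000100101100
00001111100010
00010111010111
10110010010010
10001111111110
11010111111100
00010011111011
10111101110000
10011000101001
01100101101110
10011100000101
01101010001100

14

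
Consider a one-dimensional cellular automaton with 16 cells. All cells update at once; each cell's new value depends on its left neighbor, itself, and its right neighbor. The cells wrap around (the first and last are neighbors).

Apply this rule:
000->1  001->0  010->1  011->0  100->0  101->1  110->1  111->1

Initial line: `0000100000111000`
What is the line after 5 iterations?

iteration 1: 1110101110011011
iteration 2: 1111110110001101
iteration 3: 1111111010100110
iteration 4: 0111111111100011
iteration 5: 1011111111101001

1011111111101001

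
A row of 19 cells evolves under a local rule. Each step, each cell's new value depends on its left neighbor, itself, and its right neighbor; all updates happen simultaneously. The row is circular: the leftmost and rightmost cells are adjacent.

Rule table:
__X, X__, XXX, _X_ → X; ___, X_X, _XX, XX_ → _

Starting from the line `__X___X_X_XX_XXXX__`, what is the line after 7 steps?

_XXX_XX_X_____XX_X_
X_X_____XX___X___XX
__XX___X__X_XXX_X_X
XX__X_XXXXX__X__X_X
X_XXX__XXX_XXXXXX__
X__X_XX_X___XXXX_XX
_XXX____XX_X_XX___X

_XXX____XX_X_XX___X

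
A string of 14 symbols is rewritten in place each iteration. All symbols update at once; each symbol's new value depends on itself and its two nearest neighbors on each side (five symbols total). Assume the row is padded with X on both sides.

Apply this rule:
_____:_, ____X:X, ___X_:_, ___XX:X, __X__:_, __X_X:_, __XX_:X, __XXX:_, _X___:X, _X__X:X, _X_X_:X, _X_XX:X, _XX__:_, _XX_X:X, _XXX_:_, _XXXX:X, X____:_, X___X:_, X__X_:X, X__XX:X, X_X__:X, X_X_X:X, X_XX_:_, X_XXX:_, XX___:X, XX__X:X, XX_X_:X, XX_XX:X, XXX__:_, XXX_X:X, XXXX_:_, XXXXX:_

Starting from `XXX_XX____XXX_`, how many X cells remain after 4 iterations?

8

iteration 1: __XX__X_XX__XX
iteration 2: XXX_XX_X__XX_X
iteration 3: __XX_XXXXXXXX_
iteration 4: XXXXX_X_____XX
count of X: 8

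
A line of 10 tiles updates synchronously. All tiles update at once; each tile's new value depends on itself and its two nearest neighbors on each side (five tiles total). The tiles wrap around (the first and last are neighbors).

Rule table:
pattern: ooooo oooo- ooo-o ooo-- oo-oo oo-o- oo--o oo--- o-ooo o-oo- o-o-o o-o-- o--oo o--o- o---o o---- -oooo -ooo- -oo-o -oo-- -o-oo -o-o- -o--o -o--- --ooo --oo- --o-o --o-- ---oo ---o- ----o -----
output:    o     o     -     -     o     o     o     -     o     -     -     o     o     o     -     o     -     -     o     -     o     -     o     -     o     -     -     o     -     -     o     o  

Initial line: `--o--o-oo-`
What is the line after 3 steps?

--ooo-o---
o-o--oo-oo
-oooo-ooo-

-oooo-ooo-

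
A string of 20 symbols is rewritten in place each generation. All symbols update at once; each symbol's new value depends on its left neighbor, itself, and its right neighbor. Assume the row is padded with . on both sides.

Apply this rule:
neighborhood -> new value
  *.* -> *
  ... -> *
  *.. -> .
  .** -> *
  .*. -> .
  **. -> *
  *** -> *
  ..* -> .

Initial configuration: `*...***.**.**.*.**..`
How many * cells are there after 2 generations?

..*.**********.***.*
*..****************.
count of *: 17

17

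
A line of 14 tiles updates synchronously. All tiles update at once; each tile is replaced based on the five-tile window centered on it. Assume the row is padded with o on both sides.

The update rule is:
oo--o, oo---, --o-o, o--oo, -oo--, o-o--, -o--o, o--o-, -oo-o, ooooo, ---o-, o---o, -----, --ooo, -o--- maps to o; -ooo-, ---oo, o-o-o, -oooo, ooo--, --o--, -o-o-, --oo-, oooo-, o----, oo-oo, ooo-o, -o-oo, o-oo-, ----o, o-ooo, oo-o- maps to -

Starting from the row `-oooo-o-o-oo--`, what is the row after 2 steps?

step 1: -----------ooo
step 2: o-ooooooo--o-o

o-ooooooo--o-o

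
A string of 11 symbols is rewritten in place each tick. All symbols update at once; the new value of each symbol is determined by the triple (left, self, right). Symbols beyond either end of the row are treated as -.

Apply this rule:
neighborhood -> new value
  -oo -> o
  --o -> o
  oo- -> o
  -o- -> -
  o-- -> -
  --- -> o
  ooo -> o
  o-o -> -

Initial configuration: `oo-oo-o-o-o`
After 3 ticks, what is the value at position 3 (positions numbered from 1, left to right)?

oo-oo------
oo-oo-ooooo
oo-oo-ooooo
position 3 holds -

-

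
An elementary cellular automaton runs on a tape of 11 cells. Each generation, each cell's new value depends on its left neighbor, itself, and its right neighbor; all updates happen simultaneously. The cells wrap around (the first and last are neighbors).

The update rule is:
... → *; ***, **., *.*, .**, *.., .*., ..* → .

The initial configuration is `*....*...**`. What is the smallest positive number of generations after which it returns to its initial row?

generation 1: ..**...*...
generation 2: *....*...**

2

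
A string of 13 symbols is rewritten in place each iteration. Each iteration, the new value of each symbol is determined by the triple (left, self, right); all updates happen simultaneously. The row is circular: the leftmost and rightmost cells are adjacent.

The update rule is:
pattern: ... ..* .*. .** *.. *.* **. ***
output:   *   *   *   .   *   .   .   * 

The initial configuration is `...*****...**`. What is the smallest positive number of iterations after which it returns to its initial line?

5

***.***.***..
.*...*...*.**
.*********...
*.*******.***
...*****...**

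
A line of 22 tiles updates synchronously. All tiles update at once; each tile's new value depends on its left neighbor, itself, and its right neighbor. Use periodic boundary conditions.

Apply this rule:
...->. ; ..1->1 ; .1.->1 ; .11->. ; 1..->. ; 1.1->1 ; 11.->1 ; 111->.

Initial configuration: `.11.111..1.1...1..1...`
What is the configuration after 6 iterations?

iteration 1: 1.11..1.1111..11.11...
iteration 2: 11.1.111...1.1.11.1..1
iteration 3: .1111..1..11111.111.1.
iteration 4: 1...1.11.1....11..111.
iteration 5: 1..111.111...1.1.1..11
iteration 6: 1.1..11..1..111111.1..

1.1..11..1..111111.1..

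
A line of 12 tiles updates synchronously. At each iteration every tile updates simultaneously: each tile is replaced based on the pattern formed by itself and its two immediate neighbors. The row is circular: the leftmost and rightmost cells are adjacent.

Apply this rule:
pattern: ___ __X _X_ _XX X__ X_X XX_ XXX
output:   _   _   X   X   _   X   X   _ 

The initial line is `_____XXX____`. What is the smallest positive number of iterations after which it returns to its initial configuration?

2

_____X_X____
_____XXX____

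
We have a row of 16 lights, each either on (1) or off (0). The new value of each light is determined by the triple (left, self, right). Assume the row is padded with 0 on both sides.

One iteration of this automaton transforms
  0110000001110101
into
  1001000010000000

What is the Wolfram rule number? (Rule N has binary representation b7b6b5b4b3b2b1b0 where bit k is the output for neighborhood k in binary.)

position 10: 111 → 0  (bit 7 = 0)
position 2: 110 → 0  (bit 6 = 0)
position 12: 101 → 0  (bit 5 = 0)
position 3: 100 → 1  (bit 4 = 1)
position 1: 011 → 0  (bit 3 = 0)
position 13: 010 → 0  (bit 2 = 0)
position 0: 001 → 1  (bit 1 = 1)
position 4: 000 → 0  (bit 0 = 0)
bits b7..b0 = 00010010 = 18

18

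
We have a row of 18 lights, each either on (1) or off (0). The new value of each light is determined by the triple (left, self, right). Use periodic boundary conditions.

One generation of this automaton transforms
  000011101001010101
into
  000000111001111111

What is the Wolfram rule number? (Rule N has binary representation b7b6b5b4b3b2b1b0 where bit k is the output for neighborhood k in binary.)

position 5: 111 → 0  (bit 7 = 0)
position 6: 110 → 1  (bit 6 = 1)
position 7: 101 → 1  (bit 5 = 1)
position 0: 100 → 0  (bit 4 = 0)
position 4: 011 → 0  (bit 3 = 0)
position 8: 010 → 1  (bit 2 = 1)
position 3: 001 → 0  (bit 1 = 0)
position 1: 000 → 0  (bit 0 = 0)
bits b7..b0 = 01100100 = 100

100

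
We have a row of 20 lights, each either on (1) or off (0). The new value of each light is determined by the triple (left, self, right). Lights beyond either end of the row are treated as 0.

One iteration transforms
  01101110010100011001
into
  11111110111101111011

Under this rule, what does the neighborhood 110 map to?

At position 2 the neighborhood is 110; the next row has 1 there.

1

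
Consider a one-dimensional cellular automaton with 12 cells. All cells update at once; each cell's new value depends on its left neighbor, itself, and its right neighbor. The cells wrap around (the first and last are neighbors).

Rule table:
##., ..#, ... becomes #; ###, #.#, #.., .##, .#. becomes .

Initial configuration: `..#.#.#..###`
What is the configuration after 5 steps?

.#....#.###.

.#......#..#
...#####..#.
###....#.#..
..#.###....#
.#....#.###.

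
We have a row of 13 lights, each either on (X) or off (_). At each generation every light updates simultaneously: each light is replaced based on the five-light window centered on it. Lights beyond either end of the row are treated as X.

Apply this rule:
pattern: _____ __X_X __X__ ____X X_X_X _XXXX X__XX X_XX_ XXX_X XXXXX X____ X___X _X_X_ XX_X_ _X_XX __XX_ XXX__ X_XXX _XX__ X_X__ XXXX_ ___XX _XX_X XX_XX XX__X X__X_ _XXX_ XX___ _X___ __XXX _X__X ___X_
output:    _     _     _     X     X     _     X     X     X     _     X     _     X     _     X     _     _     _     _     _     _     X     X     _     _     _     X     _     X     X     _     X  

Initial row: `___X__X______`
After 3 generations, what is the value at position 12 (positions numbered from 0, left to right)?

_

generation 1: __X____XX__XX
generation 2: ___XXXX___XX_
generation 3: __XX_____X_X_
position 12 holds _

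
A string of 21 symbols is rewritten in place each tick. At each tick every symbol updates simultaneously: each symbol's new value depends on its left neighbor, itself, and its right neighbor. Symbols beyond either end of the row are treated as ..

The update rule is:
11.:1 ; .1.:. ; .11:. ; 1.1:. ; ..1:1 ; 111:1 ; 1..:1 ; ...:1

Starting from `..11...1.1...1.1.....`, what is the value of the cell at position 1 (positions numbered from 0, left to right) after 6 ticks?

11.1111...111...11111
.1..111111.11111.1111
1.11.11111..1111..111
...1..111111.11111.11
111.11.11111..1111..1
.11..1..111111.11111.
position 1 holds 1

1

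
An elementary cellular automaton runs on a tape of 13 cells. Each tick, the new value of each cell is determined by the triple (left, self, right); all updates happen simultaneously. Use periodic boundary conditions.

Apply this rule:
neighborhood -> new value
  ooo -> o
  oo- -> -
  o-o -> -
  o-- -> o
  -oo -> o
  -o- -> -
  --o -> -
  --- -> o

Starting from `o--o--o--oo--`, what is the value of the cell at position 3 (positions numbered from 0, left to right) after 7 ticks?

-o--o--o-o-o-
--o--o------o
o--o--ooooo--
-o--o-oooo-o-
--o---ooo---o
o--oo-oo-oo--
-o-o--o--o-o-
position 3 holds o

o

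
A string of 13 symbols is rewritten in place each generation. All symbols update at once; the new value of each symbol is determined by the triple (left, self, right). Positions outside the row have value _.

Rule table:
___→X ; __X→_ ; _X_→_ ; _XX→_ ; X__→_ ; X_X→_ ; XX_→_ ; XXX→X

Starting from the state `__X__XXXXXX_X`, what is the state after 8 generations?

X_____XXXX___
__XXX__XX__XX
X__X_________
_____XXXXXXXX
XXXX__XXXXXX_
_XX____XXXX__
____XX__XX__X
XXX__________

XXX__________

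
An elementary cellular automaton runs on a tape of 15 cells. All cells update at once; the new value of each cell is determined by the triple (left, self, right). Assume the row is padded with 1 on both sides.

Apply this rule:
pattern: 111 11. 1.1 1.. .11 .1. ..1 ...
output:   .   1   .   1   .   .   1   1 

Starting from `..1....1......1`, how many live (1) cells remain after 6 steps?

5

11.1111.111111.
.1....1......1.
..1111.111111..
11...1......111
.1111.111111...
....1......1111
count of 1: 5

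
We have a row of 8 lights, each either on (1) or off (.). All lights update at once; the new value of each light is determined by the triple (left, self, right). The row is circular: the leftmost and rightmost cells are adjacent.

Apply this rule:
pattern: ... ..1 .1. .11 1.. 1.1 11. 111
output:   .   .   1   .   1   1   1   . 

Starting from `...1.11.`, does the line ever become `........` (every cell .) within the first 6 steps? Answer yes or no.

...11.11
1...11.1
11...11.
.11...11
1.11...1
11.11...
step 6 is 11.11..., still not uniform .

no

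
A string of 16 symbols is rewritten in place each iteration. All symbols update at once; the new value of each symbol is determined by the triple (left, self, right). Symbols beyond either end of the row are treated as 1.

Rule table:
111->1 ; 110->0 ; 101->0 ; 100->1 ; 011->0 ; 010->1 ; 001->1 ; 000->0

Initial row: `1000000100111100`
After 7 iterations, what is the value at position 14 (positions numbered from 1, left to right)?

1

iteration 1: 0100001111011011
iteration 2: 0110010110000001
iteration 3: 0001110001000010
iteration 4: 1010101011100110
iteration 5: 0010101001011000
iteration 6: 1110101111000101
iteration 7: 1100100110101100
position 14 holds 1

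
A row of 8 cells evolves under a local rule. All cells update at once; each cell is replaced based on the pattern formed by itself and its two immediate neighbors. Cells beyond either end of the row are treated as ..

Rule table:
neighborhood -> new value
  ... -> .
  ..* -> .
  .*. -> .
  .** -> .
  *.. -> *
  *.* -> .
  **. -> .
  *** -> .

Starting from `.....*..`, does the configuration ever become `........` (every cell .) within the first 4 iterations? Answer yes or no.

yes

......*.
.......*
........
all cells are . at iteration 3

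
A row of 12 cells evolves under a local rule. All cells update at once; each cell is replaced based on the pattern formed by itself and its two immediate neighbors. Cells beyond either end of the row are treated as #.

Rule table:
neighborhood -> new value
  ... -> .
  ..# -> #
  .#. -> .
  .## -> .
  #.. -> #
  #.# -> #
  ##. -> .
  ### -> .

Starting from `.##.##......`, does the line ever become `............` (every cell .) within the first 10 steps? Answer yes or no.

no

step 1: #..#..#....#
step 2: .##.##.#..#.
step 3: #..#..#.##.#
step 4: .##.##.#..#.  (repeats step 2; period 2)
step 10: .##.##.#..#.
step 10 is .##.##.#..#., still not uniform .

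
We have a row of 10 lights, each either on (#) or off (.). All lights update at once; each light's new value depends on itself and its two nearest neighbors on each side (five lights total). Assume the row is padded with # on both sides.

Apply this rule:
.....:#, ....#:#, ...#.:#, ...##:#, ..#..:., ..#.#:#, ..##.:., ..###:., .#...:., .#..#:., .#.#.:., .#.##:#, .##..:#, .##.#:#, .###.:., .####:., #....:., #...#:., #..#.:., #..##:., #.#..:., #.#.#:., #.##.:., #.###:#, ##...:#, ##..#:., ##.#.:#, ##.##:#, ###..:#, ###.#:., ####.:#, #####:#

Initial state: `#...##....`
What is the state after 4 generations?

#...#.#...

##.#.##.##
#.#.#.###.
.#...##..#
#...#.#...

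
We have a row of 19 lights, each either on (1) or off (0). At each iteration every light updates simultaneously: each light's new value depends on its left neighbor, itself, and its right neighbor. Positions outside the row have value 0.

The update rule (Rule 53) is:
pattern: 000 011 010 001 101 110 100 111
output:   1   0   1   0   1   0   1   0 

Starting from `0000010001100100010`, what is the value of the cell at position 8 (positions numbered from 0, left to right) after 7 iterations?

1

iteration 1: 1111011100010111011
iteration 2: 0000100011011000100
iteration 3: 1110111000100110111
iteration 4: 0001000110110001000
iteration 5: 1101110001001101111
iteration 6: 0010001101100010000
iteration 7: 1011100010011011111
position 8 holds 1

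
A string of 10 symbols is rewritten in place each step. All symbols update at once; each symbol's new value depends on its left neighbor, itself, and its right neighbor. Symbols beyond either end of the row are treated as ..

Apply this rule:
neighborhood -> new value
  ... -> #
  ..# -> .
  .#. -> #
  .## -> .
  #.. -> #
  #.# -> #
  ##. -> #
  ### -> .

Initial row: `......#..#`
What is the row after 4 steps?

#####.##.#
....##.###
###..##..#
..##..##.#

..##..##.#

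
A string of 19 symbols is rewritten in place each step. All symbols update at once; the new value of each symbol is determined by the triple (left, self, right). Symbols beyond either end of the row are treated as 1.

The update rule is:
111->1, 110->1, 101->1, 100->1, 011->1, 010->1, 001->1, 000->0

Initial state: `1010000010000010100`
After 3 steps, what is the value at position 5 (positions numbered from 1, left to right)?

1111000111000111111
1111101111101111111
1111111111111111111
position 5 holds 1

1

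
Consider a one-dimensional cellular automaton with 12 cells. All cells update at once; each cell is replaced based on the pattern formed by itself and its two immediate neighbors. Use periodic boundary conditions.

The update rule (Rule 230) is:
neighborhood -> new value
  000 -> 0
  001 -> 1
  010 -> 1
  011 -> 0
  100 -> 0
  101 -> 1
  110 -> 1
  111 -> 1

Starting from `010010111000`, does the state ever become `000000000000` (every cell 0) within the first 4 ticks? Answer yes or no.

no

110111011000
011011101001
101101111011
110110111101
tick 4 is 110110111101, still not uniform 0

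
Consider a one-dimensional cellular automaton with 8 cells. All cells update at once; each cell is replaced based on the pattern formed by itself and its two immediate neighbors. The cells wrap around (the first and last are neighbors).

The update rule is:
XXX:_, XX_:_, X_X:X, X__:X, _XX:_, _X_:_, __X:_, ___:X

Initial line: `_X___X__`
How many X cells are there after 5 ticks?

__XX__XX
X___X___
_XX__XX_
___X___X
XX__XX__
count of X: 4

4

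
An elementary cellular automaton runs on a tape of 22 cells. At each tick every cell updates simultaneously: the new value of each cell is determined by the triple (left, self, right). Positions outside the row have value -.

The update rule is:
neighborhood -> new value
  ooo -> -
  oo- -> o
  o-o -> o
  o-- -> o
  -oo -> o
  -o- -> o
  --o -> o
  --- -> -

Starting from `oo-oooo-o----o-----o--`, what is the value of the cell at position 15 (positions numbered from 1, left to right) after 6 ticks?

o

oooo--oooo--ooo---ooo-
o--oooo--oooo-oo-oo-oo
oooo--oooo--oooooooooo
o--oooo--oooo--------o
oooo--oooo--oo------oo
o--oooo--oooooo----ooo
position 15 holds o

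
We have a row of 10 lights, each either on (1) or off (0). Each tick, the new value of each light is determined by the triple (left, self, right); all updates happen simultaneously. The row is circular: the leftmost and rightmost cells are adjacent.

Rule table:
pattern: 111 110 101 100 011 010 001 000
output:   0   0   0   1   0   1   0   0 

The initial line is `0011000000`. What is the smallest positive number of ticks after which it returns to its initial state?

0000100000
0000110000
0000001000
0000001100
0000000010
0000000011
1000000000
1100000000
0010000000
0011000000

10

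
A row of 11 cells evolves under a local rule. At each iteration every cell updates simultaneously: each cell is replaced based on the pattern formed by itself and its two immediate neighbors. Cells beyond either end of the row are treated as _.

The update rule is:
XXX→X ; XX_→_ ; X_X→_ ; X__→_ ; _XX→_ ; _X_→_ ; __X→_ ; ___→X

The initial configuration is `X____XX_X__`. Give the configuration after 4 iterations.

X__________

iteration 1: __XX______X
iteration 2: X____XXXX__
iteration 3: __XX__XX__X
iteration 4: X__________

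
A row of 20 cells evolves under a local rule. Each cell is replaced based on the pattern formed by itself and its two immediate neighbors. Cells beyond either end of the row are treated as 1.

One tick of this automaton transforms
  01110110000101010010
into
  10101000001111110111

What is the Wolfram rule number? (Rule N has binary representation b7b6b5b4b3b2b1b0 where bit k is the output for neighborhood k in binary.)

position 2: 111 → 1  (bit 7 = 1)
position 3: 110 → 0  (bit 6 = 0)
position 0: 101 → 1  (bit 5 = 1)
position 7: 100 → 0  (bit 4 = 0)
position 1: 011 → 0  (bit 3 = 0)
position 11: 010 → 1  (bit 2 = 1)
position 10: 001 → 1  (bit 1 = 1)
position 8: 000 → 0  (bit 0 = 0)
bits b7..b0 = 10100110 = 166

166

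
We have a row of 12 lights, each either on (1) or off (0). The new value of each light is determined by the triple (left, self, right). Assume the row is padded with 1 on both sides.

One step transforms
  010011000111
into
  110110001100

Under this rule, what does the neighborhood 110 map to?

At position 5 the neighborhood is 110; the next row has 0 there.

0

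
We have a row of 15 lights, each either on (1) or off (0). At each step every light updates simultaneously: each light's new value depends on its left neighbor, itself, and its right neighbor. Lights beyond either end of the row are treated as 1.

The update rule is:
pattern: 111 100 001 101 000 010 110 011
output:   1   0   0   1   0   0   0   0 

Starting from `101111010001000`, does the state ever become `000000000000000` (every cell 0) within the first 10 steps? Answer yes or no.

yes

step 1: 010110100000000
step 2: 101001000000000
step 3: 010000000000000
step 4: 100000000000000
step 5: 000000000000000
all cells are 0 at step 5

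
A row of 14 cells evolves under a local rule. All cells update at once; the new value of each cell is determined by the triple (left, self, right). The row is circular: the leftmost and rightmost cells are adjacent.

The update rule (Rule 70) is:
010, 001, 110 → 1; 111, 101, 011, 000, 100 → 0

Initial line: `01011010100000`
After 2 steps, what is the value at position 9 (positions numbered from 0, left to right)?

0

11001010100000
01011010100001
position 9 holds 0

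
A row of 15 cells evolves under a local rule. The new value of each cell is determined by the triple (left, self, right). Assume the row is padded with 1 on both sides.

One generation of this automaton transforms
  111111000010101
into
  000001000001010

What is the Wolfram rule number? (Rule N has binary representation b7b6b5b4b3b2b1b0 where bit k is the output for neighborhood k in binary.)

96

position 0: 111 → 0  (bit 7 = 0)
position 5: 110 → 1  (bit 6 = 1)
position 11: 101 → 1  (bit 5 = 1)
position 6: 100 → 0  (bit 4 = 0)
position 14: 011 → 0  (bit 3 = 0)
position 10: 010 → 0  (bit 2 = 0)
position 9: 001 → 0  (bit 1 = 0)
position 7: 000 → 0  (bit 0 = 0)
bits b7..b0 = 01100000 = 96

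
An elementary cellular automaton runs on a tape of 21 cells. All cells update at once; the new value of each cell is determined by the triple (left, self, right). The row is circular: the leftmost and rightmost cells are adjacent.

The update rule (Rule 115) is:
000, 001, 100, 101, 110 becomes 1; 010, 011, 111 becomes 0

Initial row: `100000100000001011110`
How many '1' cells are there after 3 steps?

011111011111110100011
100001100000011011101
111110111111101100110
count of 1: 16

16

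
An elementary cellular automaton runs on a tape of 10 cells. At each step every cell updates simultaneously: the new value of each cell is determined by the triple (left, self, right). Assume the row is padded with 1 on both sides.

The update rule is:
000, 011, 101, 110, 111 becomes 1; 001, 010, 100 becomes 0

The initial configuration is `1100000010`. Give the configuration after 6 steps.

1101111001
1111111001
1111111001  (fixed point — unchanged through step 6)

1111111001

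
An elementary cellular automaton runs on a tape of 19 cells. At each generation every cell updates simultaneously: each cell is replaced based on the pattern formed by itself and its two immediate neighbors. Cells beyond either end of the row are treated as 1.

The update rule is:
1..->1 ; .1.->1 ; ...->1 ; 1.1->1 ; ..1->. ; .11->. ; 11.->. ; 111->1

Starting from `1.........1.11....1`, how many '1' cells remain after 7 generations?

11

.11111111.11..111..
1.111111.1..1..1.1.
.1.1111.111.11.1111
111.11.1.1.1..1.111
11.1..1111111.11.11
1.111..11111.1..1.1
.1.1.1..111.111.11.
count of 1: 11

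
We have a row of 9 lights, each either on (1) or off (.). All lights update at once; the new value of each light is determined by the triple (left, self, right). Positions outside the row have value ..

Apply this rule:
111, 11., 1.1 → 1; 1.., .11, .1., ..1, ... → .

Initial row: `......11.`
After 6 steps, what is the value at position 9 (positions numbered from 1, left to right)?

.

step 1: .......1.
step 2: .........
step 3: .........  (fixed point — unchanged through step 6)
position 9 holds .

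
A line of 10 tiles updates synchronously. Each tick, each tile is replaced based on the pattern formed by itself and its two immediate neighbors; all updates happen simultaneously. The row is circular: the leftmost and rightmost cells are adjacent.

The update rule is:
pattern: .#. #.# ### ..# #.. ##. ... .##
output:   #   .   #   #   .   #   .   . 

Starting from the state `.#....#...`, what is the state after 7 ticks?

##...##...
.#..#.#..#
.#.##.#.##
.#..#.#..#  (repeats tick 2; period 2)
tick 7: .#.##.#.##

.#.##.#.##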